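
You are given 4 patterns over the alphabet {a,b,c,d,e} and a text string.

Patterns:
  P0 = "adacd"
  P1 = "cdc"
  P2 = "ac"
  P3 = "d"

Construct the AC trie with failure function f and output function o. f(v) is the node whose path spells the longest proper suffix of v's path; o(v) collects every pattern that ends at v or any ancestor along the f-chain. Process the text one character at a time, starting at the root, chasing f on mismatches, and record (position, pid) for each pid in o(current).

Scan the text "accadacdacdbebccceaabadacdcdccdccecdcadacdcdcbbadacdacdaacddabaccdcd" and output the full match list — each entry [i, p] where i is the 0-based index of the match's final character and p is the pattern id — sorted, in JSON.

Construct AC machine:
Trie (insert patterns):
  0='ε' goto a→1 c→6 d→10
  1='a' goto c→9 d→2
  2='ad' goto a→3
  3='ada' goto c→4
  4='adac' goto d→5
  5='adacd' goto ·  [P0 ends]
  6='c' goto d→7
  7='cd' goto c→8
  8='cdc' goto ·  [P1 ends]
  9='ac' goto ·  [P2 ends]
  10='d' goto ·  [P3 ends]

BFS fail/out derivation:
  fail(1) 'a': from fail(0)=0 chase 'a': 0 ⇒ 0;  out=∅∪out(0)=∅
  fail(6) 'c': from fail(0)=0 chase 'c': 0 ⇒ 0;  out=∅∪out(0)=∅
  fail(10) 'd': from fail(0)=0 chase 'd': 0 ⇒ 0;  out={3}∪out(0)={3}
  fail(2) 'ad': from fail(1)=0 chase 'd': 0 ⇒ 10;  out=∅∪out(10)={3}
  fail(7) 'cd': from fail(6)=0 chase 'd': 0 ⇒ 10;  out=∅∪out(10)={3}
  fail(9) 'ac': from fail(1)=0 chase 'c': 0 ⇒ 6;  out={2}∪out(6)={2}
  fail(3) 'ada': from fail(2)=10 chase 'a': 10→0 ⇒ 1;  out=∅∪out(1)=∅
  fail(8) 'cdc': from fail(7)=10 chase 'c': 10→0 ⇒ 6;  out={1}∪out(6)={1}
  fail(4) 'adac': from fail(3)=1 chase 'c': 1 ⇒ 9;  out=∅∪out(9)={2}
  fail(5) 'adacd': from fail(4)=9 chase 'd': 9→6 ⇒ 7;  out={0}∪out(7)={0,3}

Run:
[0] read 'a'  n0⇒n1
[1] read 'c'  n1⇒n9  ** P2@[0:1]
[2] read 'c'  n9⇒n6 (fail-walked)
[3] read 'a'  n6⇒n1 (fail-walked)
[4] read 'd'  n1⇒n2  ** P3@[4:4]
[5] read 'a'  n2⇒n3
[6] read 'c'  n3⇒n4  ** P2@[5:6]
[7] read 'd'  n4⇒n5  ** P0@[3:7],P3@[7:7]
[8] read 'a'  n5⇒n1 (fail-walked)
[9] read 'c'  n1⇒n9  ** P2@[8:9]
[10] read 'd'  n9⇒n7 (fail-walked)  ** P3@[10:10]
[11] read 'b'  n7⇒n0 (fail-walked)
[12] read 'e'  n0⇒n0
[13] read 'b'  n0⇒n0
[14] read 'c'  n0⇒n6
[15] read 'c'  n6⇒n6 (fail-walked)
[16] read 'c'  n6⇒n6 (fail-walked)
[17] read 'e'  n6⇒n0 (fail-walked)
[18] read 'a'  n0⇒n1
[19] read 'a'  n1⇒n1 (fail-walked)
[20] read 'b'  n1⇒n0 (fail-walked)
[21] read 'a'  n0⇒n1
[22] read 'd'  n1⇒n2  ** P3@[22:22]
[23] read 'a'  n2⇒n3
[24] read 'c'  n3⇒n4  ** P2@[23:24]
[25] read 'd'  n4⇒n5  ** P0@[21:25],P3@[25:25]
[26] read 'c'  n5⇒n8 (fail-walked)  ** P1@[24:26]
[27] read 'd'  n8⇒n7 (fail-walked)  ** P3@[27:27]
[28] read 'c'  n7⇒n8  ** P1@[26:28]
[29] read 'c'  n8⇒n6 (fail-walked)
[30] read 'd'  n6⇒n7  ** P3@[30:30]
[31] read 'c'  n7⇒n8  ** P1@[29:31]
[32] read 'c'  n8⇒n6 (fail-walked)
[33] read 'e'  n6⇒n0 (fail-walked)
[34] read 'c'  n0⇒n6
[35] read 'd'  n6⇒n7  ** P3@[35:35]
[36] read 'c'  n7⇒n8  ** P1@[34:36]
[37] read 'a'  n8⇒n1 (fail-walked)
[38] read 'd'  n1⇒n2  ** P3@[38:38]
[39] read 'a'  n2⇒n3
[40] read 'c'  n3⇒n4  ** P2@[39:40]
[41] read 'd'  n4⇒n5  ** P0@[37:41],P3@[41:41]
[42] read 'c'  n5⇒n8 (fail-walked)  ** P1@[40:42]
[43] read 'd'  n8⇒n7 (fail-walked)  ** P3@[43:43]
[44] read 'c'  n7⇒n8  ** P1@[42:44]
[45] read 'b'  n8⇒n0 (fail-walked)
[46] read 'b'  n0⇒n0
[47] read 'a'  n0⇒n1
[48] read 'd'  n1⇒n2  ** P3@[48:48]
[49] read 'a'  n2⇒n3
[50] read 'c'  n3⇒n4  ** P2@[49:50]
[51] read 'd'  n4⇒n5  ** P0@[47:51],P3@[51:51]
[52] read 'a'  n5⇒n1 (fail-walked)
[53] read 'c'  n1⇒n9  ** P2@[52:53]
[54] read 'd'  n9⇒n7 (fail-walked)  ** P3@[54:54]
[55] read 'a'  n7⇒n1 (fail-walked)
[56] read 'a'  n1⇒n1 (fail-walked)
[57] read 'c'  n1⇒n9  ** P2@[56:57]
[58] read 'd'  n9⇒n7 (fail-walked)  ** P3@[58:58]
[59] read 'd'  n7⇒n10 (fail-walked)  ** P3@[59:59]
[60] read 'a'  n10⇒n1 (fail-walked)
[61] read 'b'  n1⇒n0 (fail-walked)
[62] read 'a'  n0⇒n1
[63] read 'c'  n1⇒n9  ** P2@[62:63]
[64] read 'c'  n9⇒n6 (fail-walked)
[65] read 'd'  n6⇒n7  ** P3@[65:65]
[66] read 'c'  n7⇒n8  ** P1@[64:66]
[67] read 'd'  n8⇒n7 (fail-walked)  ** P3@[67:67]

Matches: [[1,2],[4,3],[6,2],[7,0],[7,3],[9,2],[10,3],[22,3],[24,2],[25,0],[25,3],[26,1],[27,3],[28,1],[30,3],[31,1],[35,3],[36,1],[38,3],[40,2],[41,0],[41,3],[42,1],[43,3],[44,1],[48,3],[50,2],[51,0],[51,3],[53,2],[54,3],[57,2],[58,3],[59,3],[63,2],[65,3],[66,1],[67,3]]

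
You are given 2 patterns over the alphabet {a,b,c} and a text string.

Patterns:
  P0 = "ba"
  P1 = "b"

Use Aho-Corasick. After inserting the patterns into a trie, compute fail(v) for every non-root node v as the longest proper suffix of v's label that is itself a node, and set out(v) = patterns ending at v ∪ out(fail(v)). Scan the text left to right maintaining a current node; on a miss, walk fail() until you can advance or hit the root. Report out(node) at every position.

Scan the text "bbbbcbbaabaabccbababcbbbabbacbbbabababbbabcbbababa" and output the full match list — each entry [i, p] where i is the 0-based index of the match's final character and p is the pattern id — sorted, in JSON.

Build:
Trie nodes:
  n0 'ε': b→1
  n1 'b': a→2  [P1 ends]
  n2 'ba': ·  [P0 ends]

BFS fail/out derivation:
  n1('b'): parent n0 fail=0; on 'b' 0 → fail=0;  out {1}∪∅={1}
  n2('ba'): parent n1 fail=0; on 'a' 0 → fail=0;  out {0}∪∅={0}

Scan:
i=0 'b': node 0→1  ** P1@[0:0]
i=1 'b': node 1→1 (fail-walked)  ** P1@[1:1]
i=2 'b': node 1→1 (fail-walked)  ** P1@[2:2]
i=3 'b': node 1→1 (fail-walked)  ** P1@[3:3]
i=4 'c': node 1→0 (fail-walked)
i=5 'b': node 0→1  ** P1@[5:5]
i=6 'b': node 1→1 (fail-walked)  ** P1@[6:6]
i=7 'a': node 1→2  ** P0@[6:7]
i=8 'a': node 2→0 (fail-walked)
i=9 'b': node 0→1  ** P1@[9:9]
i=10 'a': node 1→2  ** P0@[9:10]
i=11 'a': node 2→0 (fail-walked)
i=12 'b': node 0→1  ** P1@[12:12]
i=13 'c': node 1→0 (fail-walked)
i=14 'c': node 0→0
i=15 'b': node 0→1  ** P1@[15:15]
i=16 'a': node 1→2  ** P0@[15:16]
i=17 'b': node 2→1 (fail-walked)  ** P1@[17:17]
i=18 'a': node 1→2  ** P0@[17:18]
i=19 'b': node 2→1 (fail-walked)  ** P1@[19:19]
i=20 'c': node 1→0 (fail-walked)
i=21 'b': node 0→1  ** P1@[21:21]
i=22 'b': node 1→1 (fail-walked)  ** P1@[22:22]
i=23 'b': node 1→1 (fail-walked)  ** P1@[23:23]
i=24 'a': node 1→2  ** P0@[23:24]
i=25 'b': node 2→1 (fail-walked)  ** P1@[25:25]
i=26 'b': node 1→1 (fail-walked)  ** P1@[26:26]
i=27 'a': node 1→2  ** P0@[26:27]
i=28 'c': node 2→0 (fail-walked)
i=29 'b': node 0→1  ** P1@[29:29]
i=30 'b': node 1→1 (fail-walked)  ** P1@[30:30]
i=31 'b': node 1→1 (fail-walked)  ** P1@[31:31]
i=32 'a': node 1→2  ** P0@[31:32]
i=33 'b': node 2→1 (fail-walked)  ** P1@[33:33]
i=34 'a': node 1→2  ** P0@[33:34]
i=35 'b': node 2→1 (fail-walked)  ** P1@[35:35]
i=36 'a': node 1→2  ** P0@[35:36]
i=37 'b': node 2→1 (fail-walked)  ** P1@[37:37]
i=38 'b': node 1→1 (fail-walked)  ** P1@[38:38]
i=39 'b': node 1→1 (fail-walked)  ** P1@[39:39]
i=40 'a': node 1→2  ** P0@[39:40]
i=41 'b': node 2→1 (fail-walked)  ** P1@[41:41]
i=42 'c': node 1→0 (fail-walked)
i=43 'b': node 0→1  ** P1@[43:43]
i=44 'b': node 1→1 (fail-walked)  ** P1@[44:44]
i=45 'a': node 1→2  ** P0@[44:45]
i=46 'b': node 2→1 (fail-walked)  ** P1@[46:46]
i=47 'a': node 1→2  ** P0@[46:47]
i=48 'b': node 2→1 (fail-walked)  ** P1@[48:48]
i=49 'a': node 1→2  ** P0@[48:49]

Matches: [[0,1],[1,1],[2,1],[3,1],[5,1],[6,1],[7,0],[9,1],[10,0],[12,1],[15,1],[16,0],[17,1],[18,0],[19,1],[21,1],[22,1],[23,1],[24,0],[25,1],[26,1],[27,0],[29,1],[30,1],[31,1],[32,0],[33,1],[34,0],[35,1],[36,0],[37,1],[38,1],[39,1],[40,0],[41,1],[43,1],[44,1],[45,0],[46,1],[47,0],[48,1],[49,0]]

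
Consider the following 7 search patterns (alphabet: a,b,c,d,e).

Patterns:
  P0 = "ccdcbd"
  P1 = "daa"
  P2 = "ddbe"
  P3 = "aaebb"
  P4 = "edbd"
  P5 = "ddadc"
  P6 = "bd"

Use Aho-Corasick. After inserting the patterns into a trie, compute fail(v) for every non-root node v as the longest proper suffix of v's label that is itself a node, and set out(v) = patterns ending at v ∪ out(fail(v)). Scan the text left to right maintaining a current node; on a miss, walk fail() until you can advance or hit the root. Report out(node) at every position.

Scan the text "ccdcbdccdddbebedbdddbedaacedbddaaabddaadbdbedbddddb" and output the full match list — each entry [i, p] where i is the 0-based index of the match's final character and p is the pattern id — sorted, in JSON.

Construct AC machine:
Trie (insert patterns):
  0='ε' goto a→13 b→25 c→1 d→7 e→18
  1='c' goto c→2
  2='cc' goto d→3
  3='ccd' goto c→4
  4='ccdc' goto b→5
  5='ccdcb' goto d→6
  6='ccdcbd' goto ·  [P0 ends]
  7='d' goto a→8 d→10
  8='da' goto a→9
  9='daa' goto ·  [P1 ends]
  10='dd' goto a→22 b→11
  11='ddb' goto e→12
  12='ddbe' goto ·  [P2 ends]
  13='a' goto a→14
  14='aa' goto e→15
  15='aae' goto b→16
  16='aaeb' goto b→17
  17='aaebb' goto ·  [P3 ends]
  18='e' goto d→19
  19='ed' goto b→20
  20='edb' goto d→21
  21='edbd' goto ·  [P4 ends]
  22='dda' goto d→23
  23='ddad' goto c→24
  24='ddadc' goto ·  [P5 ends]
  25='b' goto d→26
  26='bd' goto ·  [P6 ends]

BFS fail/out derivation:
  fail(1) 'c': from fail(0)=0 chase 'c': 0 ⇒ 0;  out=∅∪out(0)=∅
  fail(7) 'd': from fail(0)=0 chase 'd': 0 ⇒ 0;  out=∅∪out(0)=∅
  fail(13) 'a': from fail(0)=0 chase 'a': 0 ⇒ 0;  out=∅∪out(0)=∅
  fail(18) 'e': from fail(0)=0 chase 'e': 0 ⇒ 0;  out=∅∪out(0)=∅
  fail(25) 'b': from fail(0)=0 chase 'b': 0 ⇒ 0;  out=∅∪out(0)=∅
  fail(2) 'cc': from fail(1)=0 chase 'c': 0 ⇒ 1;  out=∅∪out(1)=∅
  fail(8) 'da': from fail(7)=0 chase 'a': 0 ⇒ 13;  out=∅∪out(13)=∅
  fail(10) 'dd': from fail(7)=0 chase 'd': 0 ⇒ 7;  out=∅∪out(7)=∅
  fail(14) 'aa': from fail(13)=0 chase 'a': 0 ⇒ 13;  out=∅∪out(13)=∅
  fail(19) 'ed': from fail(18)=0 chase 'd': 0 ⇒ 7;  out=∅∪out(7)=∅
  fail(26) 'bd': from fail(25)=0 chase 'd': 0 ⇒ 7;  out={6}∪out(7)={6}
  fail(3) 'ccd': from fail(2)=1 chase 'd': 1→0 ⇒ 7;  out=∅∪out(7)=∅
  fail(9) 'daa': from fail(8)=13 chase 'a': 13 ⇒ 14;  out={1}∪out(14)={1}
  fail(11) 'ddb': from fail(10)=7 chase 'b': 7→0 ⇒ 25;  out=∅∪out(25)=∅
  fail(15) 'aae': from fail(14)=13 chase 'e': 13→0 ⇒ 18;  out=∅∪out(18)=∅
  fail(20) 'edb': from fail(19)=7 chase 'b': 7→0 ⇒ 25;  out=∅∪out(25)=∅
  fail(22) 'dda': from fail(10)=7 chase 'a': 7 ⇒ 8;  out=∅∪out(8)=∅
  fail(4) 'ccdc': from fail(3)=7 chase 'c': 7→0 ⇒ 1;  out=∅∪out(1)=∅
  fail(12) 'ddbe': from fail(11)=25 chase 'e': 25→0 ⇒ 18;  out={2}∪out(18)={2}
  fail(16) 'aaeb': from fail(15)=18 chase 'b': 18→0 ⇒ 25;  out=∅∪out(25)=∅
  fail(21) 'edbd': from fail(20)=25 chase 'd': 25 ⇒ 26;  out={4}∪out(26)={4,6}
  fail(23) 'ddad': from fail(22)=8 chase 'd': 8→13→0 ⇒ 7;  out=∅∪out(7)=∅
  fail(5) 'ccdcb': from fail(4)=1 chase 'b': 1→0 ⇒ 25;  out=∅∪out(25)=∅
  fail(17) 'aaebb': from fail(16)=25 chase 'b': 25→0 ⇒ 25;  out={3}∪out(25)={3}
  fail(24) 'ddadc': from fail(23)=7 chase 'c': 7→0 ⇒ 1;  out={5}∪out(1)={5}
  fail(6) 'ccdcbd': from fail(5)=25 chase 'd': 25 ⇒ 26;  out={0}∪out(26)={0,6}

Text stream:
[0] read 'c'  n0⇒n1
[1] read 'c'  n1⇒n2
[2] read 'd'  n2⇒n3
[3] read 'c'  n3⇒n4
[4] read 'b'  n4⇒n5
[5] read 'd'  n5⇒n6  emit P0@[0:5],P6@[4:5]
[6] read 'c'  n6⇒n1 (via fail)
[7] read 'c'  n1⇒n2
[8] read 'd'  n2⇒n3
[9] read 'd'  n3⇒n10 (via fail)
[10] read 'd'  n10⇒n10 (via fail)
[11] read 'b'  n10⇒n11
[12] read 'e'  n11⇒n12  emit P2@[9:12]
[13] read 'b'  n12⇒n25 (via fail)
[14] read 'e'  n25⇒n18 (via fail)
[15] read 'd'  n18⇒n19
[16] read 'b'  n19⇒n20
[17] read 'd'  n20⇒n21  emit P4@[14:17],P6@[16:17]
[18] read 'd'  n21⇒n10 (via fail)
[19] read 'd'  n10⇒n10 (via fail)
[20] read 'b'  n10⇒n11
[21] read 'e'  n11⇒n12  emit P2@[18:21]
[22] read 'd'  n12⇒n19 (via fail)
[23] read 'a'  n19⇒n8 (via fail)
[24] read 'a'  n8⇒n9  emit P1@[22:24]
[25] read 'c'  n9⇒n1 (via fail)
[26] read 'e'  n1⇒n18 (via fail)
[27] read 'd'  n18⇒n19
[28] read 'b'  n19⇒n20
[29] read 'd'  n20⇒n21  emit P4@[26:29],P6@[28:29]
[30] read 'd'  n21⇒n10 (via fail)
[31] read 'a'  n10⇒n22
[32] read 'a'  n22⇒n9 (via fail)  emit P1@[30:32]
[33] read 'a'  n9⇒n14 (via fail)
[34] read 'b'  n14⇒n25 (via fail)
[35] read 'd'  n25⇒n26  emit P6@[34:35]
[36] read 'd'  n26⇒n10 (via fail)
[37] read 'a'  n10⇒n22
[38] read 'a'  n22⇒n9 (via fail)  emit P1@[36:38]
[39] read 'd'  n9⇒n7 (via fail)
[40] read 'b'  n7⇒n25 (via fail)
[41] read 'd'  n25⇒n26  emit P6@[40:41]
[42] read 'b'  n26⇒n25 (via fail)
[43] read 'e'  n25⇒n18 (via fail)
[44] read 'd'  n18⇒n19
[45] read 'b'  n19⇒n20
[46] read 'd'  n20⇒n21  emit P4@[43:46],P6@[45:46]
[47] read 'd'  n21⇒n10 (via fail)
[48] read 'd'  n10⇒n10 (via fail)
[49] read 'd'  n10⇒n10 (via fail)
[50] read 'b'  n10⇒n11

Matches: [[5,0],[5,6],[12,2],[17,4],[17,6],[21,2],[24,1],[29,4],[29,6],[32,1],[35,6],[38,1],[41,6],[46,4],[46,6]]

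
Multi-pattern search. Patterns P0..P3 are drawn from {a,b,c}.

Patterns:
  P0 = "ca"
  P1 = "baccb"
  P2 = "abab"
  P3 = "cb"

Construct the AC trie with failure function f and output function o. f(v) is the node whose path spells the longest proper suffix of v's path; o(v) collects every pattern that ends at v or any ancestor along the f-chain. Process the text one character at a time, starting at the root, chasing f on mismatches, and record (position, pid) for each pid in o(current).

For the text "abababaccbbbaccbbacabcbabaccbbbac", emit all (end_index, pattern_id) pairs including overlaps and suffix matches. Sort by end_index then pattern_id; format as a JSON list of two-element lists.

Build automaton:
Trie (insert patterns):
  0='ε' goto a→8 b→3 c→1
  1='c' goto a→2 b→12
  2='ca' goto ·  [P0 ends]
  3='b' goto a→4
  4='ba' goto c→5
  5='bac' goto c→6
  6='bacc' goto b→7
  7='baccb' goto ·  [P1 ends]
  8='a' goto b→9
  9='ab' goto a→10
  10='aba' goto b→11
  11='abab' goto ·  [P2 ends]
  12='cb' goto ·  [P3 ends]

Failure links (BFS by depth):
  fail(1) 'c': from fail(0)=0 chase 'c': 0 ⇒ 0;  out=∅∪out(0)=∅
  fail(3) 'b': from fail(0)=0 chase 'b': 0 ⇒ 0;  out=∅∪out(0)=∅
  fail(8) 'a': from fail(0)=0 chase 'a': 0 ⇒ 0;  out=∅∪out(0)=∅
  fail(2) 'ca': from fail(1)=0 chase 'a': 0 ⇒ 8;  out={0}∪out(8)={0}
  fail(4) 'ba': from fail(3)=0 chase 'a': 0 ⇒ 8;  out=∅∪out(8)=∅
  fail(9) 'ab': from fail(8)=0 chase 'b': 0 ⇒ 3;  out=∅∪out(3)=∅
  fail(12) 'cb': from fail(1)=0 chase 'b': 0 ⇒ 3;  out={3}∪out(3)={3}
  fail(5) 'bac': from fail(4)=8 chase 'c': 8→0 ⇒ 1;  out=∅∪out(1)=∅
  fail(10) 'aba': from fail(9)=3 chase 'a': 3 ⇒ 4;  out=∅∪out(4)=∅
  fail(6) 'bacc': from fail(5)=1 chase 'c': 1→0 ⇒ 1;  out=∅∪out(1)=∅
  fail(11) 'abab': from fail(10)=4 chase 'b': 4→8 ⇒ 9;  out={2}∪out(9)={2}
  fail(7) 'baccb': from fail(6)=1 chase 'b': 1 ⇒ 12;  out={1}∪out(12)={1,3}

Scan:
[0] read 'a'  n0⇒n8
[1] read 'b'  n8⇒n9
[2] read 'a'  n9⇒n10
[3] read 'b'  n10⇒n11  emit P2@[0:3]
[4] read 'a'  n11⇒n10 (via fail)
[5] read 'b'  n10⇒n11  emit P2@[2:5]
[6] read 'a'  n11⇒n10 (via fail)
[7] read 'c'  n10⇒n5 (via fail)
[8] read 'c'  n5⇒n6
[9] read 'b'  n6⇒n7  emit P1@[5:9],P3@[8:9]
[10] read 'b'  n7⇒n3 (via fail)
[11] read 'b'  n3⇒n3 (via fail)
[12] read 'a'  n3⇒n4
[13] read 'c'  n4⇒n5
[14] read 'c'  n5⇒n6
[15] read 'b'  n6⇒n7  emit P1@[11:15],P3@[14:15]
[16] read 'b'  n7⇒n3 (via fail)
[17] read 'a'  n3⇒n4
[18] read 'c'  n4⇒n5
[19] read 'a'  n5⇒n2 (via fail)  emit P0@[18:19]
[20] read 'b'  n2⇒n9 (via fail)
[21] read 'c'  n9⇒n1 (via fail)
[22] read 'b'  n1⇒n12  emit P3@[21:22]
[23] read 'a'  n12⇒n4 (via fail)
[24] read 'b'  n4⇒n9 (via fail)
[25] read 'a'  n9⇒n10
[26] read 'c'  n10⇒n5 (via fail)
[27] read 'c'  n5⇒n6
[28] read 'b'  n6⇒n7  emit P1@[24:28],P3@[27:28]
[29] read 'b'  n7⇒n3 (via fail)
[30] read 'b'  n3⇒n3 (via fail)
[31] read 'a'  n3⇒n4
[32] read 'c'  n4⇒n5

All matches (sorted): [[3,2],[5,2],[9,1],[9,3],[15,1],[15,3],[19,0],[22,3],[28,1],[28,3]]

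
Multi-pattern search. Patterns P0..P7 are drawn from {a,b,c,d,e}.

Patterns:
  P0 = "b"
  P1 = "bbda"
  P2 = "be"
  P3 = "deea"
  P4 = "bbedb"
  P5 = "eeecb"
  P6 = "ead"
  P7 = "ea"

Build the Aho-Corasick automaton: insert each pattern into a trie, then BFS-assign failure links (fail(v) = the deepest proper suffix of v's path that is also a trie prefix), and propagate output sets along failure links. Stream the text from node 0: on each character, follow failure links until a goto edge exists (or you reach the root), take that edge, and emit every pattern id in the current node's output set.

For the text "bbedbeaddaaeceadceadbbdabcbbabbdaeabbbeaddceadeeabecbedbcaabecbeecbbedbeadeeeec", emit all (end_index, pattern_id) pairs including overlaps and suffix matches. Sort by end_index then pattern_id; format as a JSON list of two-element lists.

Construct AC machine:
Trie (insert patterns):
  0='ε' goto b→1 d→6 e→13
  1='b' goto b→2 e→5  ←P0
  2='bb' goto d→3 e→10
  3='bbd' goto a→4
  4='bbda' goto ·  ←P1
  5='be' goto ·  ←P2
  6='d' goto e→7
  7='de' goto e→8
  8='dee' goto a→9
  9='deea' goto ·  ←P3
  10='bbe' goto d→11
  11='bbed' goto b→12
  12='bbedb' goto ·  ←P4
  13='e' goto a→18 e→14
  14='ee' goto e→15
  15='eee' goto c→16
  16='eeec' goto b→17
  17='eeecb' goto ·  ←P5
  18='ea' goto d→19  ←P7
  19='ead' goto ·  ←P6

Failure links (BFS by depth):
  fail(1) 'b': from fail(0)=0 chase 'b': 0 ⇒ 0;  out={0}∪out(0)={0}
  fail(6) 'd': from fail(0)=0 chase 'd': 0 ⇒ 0;  out=∅∪out(0)=∅
  fail(13) 'e': from fail(0)=0 chase 'e': 0 ⇒ 0;  out=∅∪out(0)=∅
  fail(2) 'bb': from fail(1)=0 chase 'b': 0 ⇒ 1;  out=∅∪out(1)={0}
  fail(5) 'be': from fail(1)=0 chase 'e': 0 ⇒ 13;  out={2}∪out(13)={2}
  fail(7) 'de': from fail(6)=0 chase 'e': 0 ⇒ 13;  out=∅∪out(13)=∅
  fail(14) 'ee': from fail(13)=0 chase 'e': 0 ⇒ 13;  out=∅∪out(13)=∅
  fail(18) 'ea': from fail(13)=0 chase 'a': 0 ⇒ 0;  out={7}∪out(0)={7}
  fail(3) 'bbd': from fail(2)=1 chase 'd': 1→0 ⇒ 6;  out=∅∪out(6)=∅
  fail(8) 'dee': from fail(7)=13 chase 'e': 13 ⇒ 14;  out=∅∪out(14)=∅
  fail(10) 'bbe': from fail(2)=1 chase 'e': 1 ⇒ 5;  out=∅∪out(5)={2}
  fail(15) 'eee': from fail(14)=13 chase 'e': 13 ⇒ 14;  out=∅∪out(14)=∅
  fail(19) 'ead': from fail(18)=0 chase 'd': 0 ⇒ 6;  out={6}∪out(6)={6}
  fail(4) 'bbda': from fail(3)=6 chase 'a': 6→0 ⇒ 0;  out={1}∪out(0)={1}
  fail(9) 'deea': from fail(8)=14 chase 'a': 14→13 ⇒ 18;  out={3}∪out(18)={3,7}
  fail(11) 'bbed': from fail(10)=5 chase 'd': 5→13→0 ⇒ 6;  out=∅∪out(6)=∅
  fail(16) 'eeec': from fail(15)=14 chase 'c': 14→13→0 ⇒ 0;  out=∅∪out(0)=∅
  fail(12) 'bbedb': from fail(11)=6 chase 'b': 6→0 ⇒ 1;  out={4}∪out(1)={0,4}
  fail(17) 'eeecb': from fail(16)=0 chase 'b': 0 ⇒ 1;  out={5}∪out(1)={0,5}

Text stream:
i=0 'b': node 0→1  → match P0@[0:0]
i=1 'b': node 1→2  → match P0@[1:1]
i=2 'e': node 2→10  → match P2@[1:2]
i=3 'd': node 10→11
i=4 'b': node 11→12  → match P0@[4:4],P4@[0:4]
i=5 'e': node 12→5 (fail-walked)  → match P2@[4:5]
i=6 'a': node 5→18 (fail-walked)  → match P7@[5:6]
i=7 'd': node 18→19  → match P6@[5:7]
i=8 'd': node 19→6 (fail-walked)
i=9 'a': node 6→0 (fail-walked)
i=10 'a': node 0→0
i=11 'e': node 0→13
i=12 'c': node 13→0 (fail-walked)
i=13 'e': node 0→13
i=14 'a': node 13→18  → match P7@[13:14]
i=15 'd': node 18→19  → match P6@[13:15]
i=16 'c': node 19→0 (fail-walked)
i=17 'e': node 0→13
i=18 'a': node 13→18  → match P7@[17:18]
i=19 'd': node 18→19  → match P6@[17:19]
i=20 'b': node 19→1 (fail-walked)  → match P0@[20:20]
i=21 'b': node 1→2  → match P0@[21:21]
i=22 'd': node 2→3
i=23 'a': node 3→4  → match P1@[20:23]
i=24 'b': node 4→1 (fail-walked)  → match P0@[24:24]
i=25 'c': node 1→0 (fail-walked)
i=26 'b': node 0→1  → match P0@[26:26]
i=27 'b': node 1→2  → match P0@[27:27]
i=28 'a': node 2→0 (fail-walked)
i=29 'b': node 0→1  → match P0@[29:29]
i=30 'b': node 1→2  → match P0@[30:30]
i=31 'd': node 2→3
i=32 'a': node 3→4  → match P1@[29:32]
i=33 'e': node 4→13 (fail-walked)
i=34 'a': node 13→18  → match P7@[33:34]
i=35 'b': node 18→1 (fail-walked)  → match P0@[35:35]
i=36 'b': node 1→2  → match P0@[36:36]
i=37 'b': node 2→2 (fail-walked)  → match P0@[37:37]
i=38 'e': node 2→10  → match P2@[37:38]
i=39 'a': node 10→18 (fail-walked)  → match P7@[38:39]
i=40 'd': node 18→19  → match P6@[38:40]
i=41 'd': node 19→6 (fail-walked)
i=42 'c': node 6→0 (fail-walked)
i=43 'e': node 0→13
i=44 'a': node 13→18  → match P7@[43:44]
i=45 'd': node 18→19  → match P6@[43:45]
i=46 'e': node 19→7 (fail-walked)
i=47 'e': node 7→8
i=48 'a': node 8→9  → match P3@[45:48],P7@[47:48]
i=49 'b': node 9→1 (fail-walked)  → match P0@[49:49]
i=50 'e': node 1→5  → match P2@[49:50]
i=51 'c': node 5→0 (fail-walked)
i=52 'b': node 0→1  → match P0@[52:52]
i=53 'e': node 1→5  → match P2@[52:53]
i=54 'd': node 5→6 (fail-walked)
i=55 'b': node 6→1 (fail-walked)  → match P0@[55:55]
i=56 'c': node 1→0 (fail-walked)
i=57 'a': node 0→0
i=58 'a': node 0→0
i=59 'b': node 0→1  → match P0@[59:59]
i=60 'e': node 1→5  → match P2@[59:60]
i=61 'c': node 5→0 (fail-walked)
i=62 'b': node 0→1  → match P0@[62:62]
i=63 'e': node 1→5  → match P2@[62:63]
i=64 'e': node 5→14 (fail-walked)
i=65 'c': node 14→0 (fail-walked)
i=66 'b': node 0→1  → match P0@[66:66]
i=67 'b': node 1→2  → match P0@[67:67]
i=68 'e': node 2→10  → match P2@[67:68]
i=69 'd': node 10→11
i=70 'b': node 11→12  → match P0@[70:70],P4@[66:70]
i=71 'e': node 12→5 (fail-walked)  → match P2@[70:71]
i=72 'a': node 5→18 (fail-walked)  → match P7@[71:72]
i=73 'd': node 18→19  → match P6@[71:73]
i=74 'e': node 19→7 (fail-walked)
i=75 'e': node 7→8
i=76 'e': node 8→15 (fail-walked)
i=77 'e': node 15→15 (fail-walked)
i=78 'c': node 15→16

All matches (sorted): [[0,0],[1,0],[2,2],[4,0],[4,4],[5,2],[6,7],[7,6],[14,7],[15,6],[18,7],[19,6],[20,0],[21,0],[23,1],[24,0],[26,0],[27,0],[29,0],[30,0],[32,1],[34,7],[35,0],[36,0],[37,0],[38,2],[39,7],[40,6],[44,7],[45,6],[48,3],[48,7],[49,0],[50,2],[52,0],[53,2],[55,0],[59,0],[60,2],[62,0],[63,2],[66,0],[67,0],[68,2],[70,0],[70,4],[71,2],[72,7],[73,6]]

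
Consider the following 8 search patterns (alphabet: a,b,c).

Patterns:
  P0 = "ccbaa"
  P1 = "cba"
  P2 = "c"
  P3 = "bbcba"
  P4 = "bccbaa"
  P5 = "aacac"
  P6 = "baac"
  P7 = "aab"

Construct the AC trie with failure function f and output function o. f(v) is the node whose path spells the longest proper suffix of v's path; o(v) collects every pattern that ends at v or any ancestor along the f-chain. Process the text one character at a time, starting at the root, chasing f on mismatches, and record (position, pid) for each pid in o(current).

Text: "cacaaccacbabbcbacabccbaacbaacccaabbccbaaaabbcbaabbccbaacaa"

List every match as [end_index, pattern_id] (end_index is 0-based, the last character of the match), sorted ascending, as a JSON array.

Construct AC machine:
Trie (insert patterns):
  n0 'ε': a→18 b→8 c→1
  n1 'c': b→6 c→2  [P2 ends]
  n2 'cc': b→3
  n3 'ccb': a→4
  n4 'ccba': a→5
  n5 'ccbaa': ·  [P0 ends]
  n6 'cb': a→7
  n7 'cba': ·  [P1 ends]
  n8 'b': a→23 b→9 c→13
  n9 'bb': c→10
  n10 'bbc': b→11
  n11 'bbcb': a→12
  n12 'bbcba': ·  [P3 ends]
  n13 'bc': c→14
  n14 'bcc': b→15
  n15 'bccb': a→16
  n16 'bccba': a→17
  n17 'bccbaa': ·  [P4 ends]
  n18 'a': a→19
  n19 'aa': b→26 c→20
  n20 'aac': a→21
  n21 'aaca': c→22
  n22 'aacac': ·  [P5 ends]
  n23 'ba': a→24
  n24 'baa': c→25
  n25 'baac': ·  [P6 ends]
  n26 'aab': ·  [P7 ends]

BFS fail/out derivation:
  n1('c'): parent n0 fail=0; on 'c' 0 → fail=0;  out {2}∪∅={2}
  n8('b'): parent n0 fail=0; on 'b' 0 → fail=0;  out ∅∪∅=∅
  n18('a'): parent n0 fail=0; on 'a' 0 → fail=0;  out ∅∪∅=∅
  n2('cc'): parent n1 fail=0; on 'c' 0 → fail=1;  out ∅∪{2}={2}
  n6('cb'): parent n1 fail=0; on 'b' 0 → fail=8;  out ∅∪∅=∅
  n9('bb'): parent n8 fail=0; on 'b' 0 → fail=8;  out ∅∪∅=∅
  n13('bc'): parent n8 fail=0; on 'c' 0 → fail=1;  out ∅∪{2}={2}
  n19('aa'): parent n18 fail=0; on 'a' 0 → fail=18;  out ∅∪∅=∅
  n23('ba'): parent n8 fail=0; on 'a' 0 → fail=18;  out ∅∪∅=∅
  n3('ccb'): parent n2 fail=1; on 'b' 1 → fail=6;  out ∅∪∅=∅
  n7('cba'): parent n6 fail=8; on 'a' 8 → fail=23;  out {1}∪∅={1}
  n10('bbc'): parent n9 fail=8; on 'c' 8 → fail=13;  out ∅∪{2}={2}
  n14('bcc'): parent n13 fail=1; on 'c' 1 → fail=2;  out ∅∪{2}={2}
  n20('aac'): parent n19 fail=18; on 'c' 18→0 → fail=1;  out ∅∪{2}={2}
  n24('baa'): parent n23 fail=18; on 'a' 18 → fail=19;  out ∅∪∅=∅
  n26('aab'): parent n19 fail=18; on 'b' 18→0 → fail=8;  out {7}∪∅={7}
  n4('ccba'): parent n3 fail=6; on 'a' 6 → fail=7;  out ∅∪{1}={1}
  n11('bbcb'): parent n10 fail=13; on 'b' 13→1 → fail=6;  out ∅∪∅=∅
  n15('bccb'): parent n14 fail=2; on 'b' 2 → fail=3;  out ∅∪∅=∅
  n21('aaca'): parent n20 fail=1; on 'a' 1→0 → fail=18;  out ∅∪∅=∅
  n25('baac'): parent n24 fail=19; on 'c' 19 → fail=20;  out {6}∪{2}={2,6}
  n5('ccbaa'): parent n4 fail=7; on 'a' 7→23 → fail=24;  out {0}∪∅={0}
  n12('bbcba'): parent n11 fail=6; on 'a' 6 → fail=7;  out {3}∪{1}={1,3}
  n16('bccba'): parent n15 fail=3; on 'a' 3 → fail=4;  out ∅∪{1}={1}
  n22('aacac'): parent n21 fail=18; on 'c' 18→0 → fail=1;  out {5}∪{2}={2,5}
  n17('bccbaa'): parent n16 fail=4; on 'a' 4 → fail=5;  out {4}∪{0}={0,4}

Scan:
pos 0 'c': at 1  ** P2@[0:0]
pos 1 'a': at 18 (fail-walked)
pos 2 'c': at 1 (fail-walked)  ** P2@[2:2]
pos 3 'a': at 18 (fail-walked)
pos 4 'a': at 19
pos 5 'c': at 20  ** P2@[5:5]
pos 6 'c': at 2 (fail-walked)  ** P2@[6:6]
pos 7 'a': at 18 (fail-walked)
pos 8 'c': at 1 (fail-walked)  ** P2@[8:8]
pos 9 'b': at 6
pos 10 'a': at 7  ** P1@[8:10]
pos 11 'b': at 8 (fail-walked)
pos 12 'b': at 9
pos 13 'c': at 10  ** P2@[13:13]
pos 14 'b': at 11
pos 15 'a': at 12  ** P1@[13:15],P3@[11:15]
pos 16 'c': at 1 (fail-walked)  ** P2@[16:16]
pos 17 'a': at 18 (fail-walked)
pos 18 'b': at 8 (fail-walked)
pos 19 'c': at 13  ** P2@[19:19]
pos 20 'c': at 14  ** P2@[20:20]
pos 21 'b': at 15
pos 22 'a': at 16  ** P1@[20:22]
pos 23 'a': at 17  ** P0@[19:23],P4@[18:23]
pos 24 'c': at 25 (fail-walked)  ** P2@[24:24],P6@[21:24]
pos 25 'b': at 6 (fail-walked)
pos 26 'a': at 7  ** P1@[24:26]
pos 27 'a': at 24 (fail-walked)
pos 28 'c': at 25  ** P2@[28:28],P6@[25:28]
pos 29 'c': at 2 (fail-walked)  ** P2@[29:29]
pos 30 'c': at 2 (fail-walked)  ** P2@[30:30]
pos 31 'a': at 18 (fail-walked)
pos 32 'a': at 19
pos 33 'b': at 26  ** P7@[31:33]
pos 34 'b': at 9 (fail-walked)
pos 35 'c': at 10  ** P2@[35:35]
pos 36 'c': at 14 (fail-walked)  ** P2@[36:36]
pos 37 'b': at 15
pos 38 'a': at 16  ** P1@[36:38]
pos 39 'a': at 17  ** P0@[35:39],P4@[34:39]
pos 40 'a': at 19 (fail-walked)
pos 41 'a': at 19 (fail-walked)
pos 42 'b': at 26  ** P7@[40:42]
pos 43 'b': at 9 (fail-walked)
pos 44 'c': at 10  ** P2@[44:44]
pos 45 'b': at 11
pos 46 'a': at 12  ** P1@[44:46],P3@[42:46]
pos 47 'a': at 24 (fail-walked)
pos 48 'b': at 26 (fail-walked)  ** P7@[46:48]
pos 49 'b': at 9 (fail-walked)
pos 50 'c': at 10  ** P2@[50:50]
pos 51 'c': at 14 (fail-walked)  ** P2@[51:51]
pos 52 'b': at 15
pos 53 'a': at 16  ** P1@[51:53]
pos 54 'a': at 17  ** P0@[50:54],P4@[49:54]
pos 55 'c': at 25 (fail-walked)  ** P2@[55:55],P6@[52:55]
pos 56 'a': at 21 (fail-walked)
pos 57 'a': at 19 (fail-walked)

All matches (sorted): [[0,2],[2,2],[5,2],[6,2],[8,2],[10,1],[13,2],[15,1],[15,3],[16,2],[19,2],[20,2],[22,1],[23,0],[23,4],[24,2],[24,6],[26,1],[28,2],[28,6],[29,2],[30,2],[33,7],[35,2],[36,2],[38,1],[39,0],[39,4],[42,7],[44,2],[46,1],[46,3],[48,7],[50,2],[51,2],[53,1],[54,0],[54,4],[55,2],[55,6]]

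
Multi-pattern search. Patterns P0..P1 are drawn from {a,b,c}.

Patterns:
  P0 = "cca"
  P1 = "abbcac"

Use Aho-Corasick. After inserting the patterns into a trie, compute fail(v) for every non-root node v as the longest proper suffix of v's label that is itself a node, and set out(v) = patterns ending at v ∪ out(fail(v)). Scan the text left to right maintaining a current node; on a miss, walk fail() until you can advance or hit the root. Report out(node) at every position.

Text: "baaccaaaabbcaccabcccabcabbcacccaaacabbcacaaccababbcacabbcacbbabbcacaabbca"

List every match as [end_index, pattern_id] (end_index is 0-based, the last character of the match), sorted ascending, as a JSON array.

Build:
Trie nodes:
  n0 'ε': a→4 c→1
  n1 'c': c→2
  n2 'cc': a→3
  n3 'cca': ·  ←P0
  n4 'a': b→5
  n5 'ab': b→6
  n6 'abb': c→7
  n7 'abbc': a→8
  n8 'abbca': c→9
  n9 'abbcac': ·  ←P1

BFS fail/out derivation:
  fail(1) 'c': from fail(0)=0 chase 'c': 0 ⇒ 0;  out=∅∪out(0)=∅
  fail(4) 'a': from fail(0)=0 chase 'a': 0 ⇒ 0;  out=∅∪out(0)=∅
  fail(2) 'cc': from fail(1)=0 chase 'c': 0 ⇒ 1;  out=∅∪out(1)=∅
  fail(5) 'ab': from fail(4)=0 chase 'b': 0 ⇒ 0;  out=∅∪out(0)=∅
  fail(3) 'cca': from fail(2)=1 chase 'a': 1→0 ⇒ 4;  out={0}∪out(4)={0}
  fail(6) 'abb': from fail(5)=0 chase 'b': 0 ⇒ 0;  out=∅∪out(0)=∅
  fail(7) 'abbc': from fail(6)=0 chase 'c': 0 ⇒ 1;  out=∅∪out(1)=∅
  fail(8) 'abbca': from fail(7)=1 chase 'a': 1→0 ⇒ 4;  out=∅∪out(4)=∅
  fail(9) 'abbcac': from fail(8)=4 chase 'c': 4→0 ⇒ 1;  out={1}∪out(1)={1}

Text stream:
[0] read 'b'  n0⇒n0
[1] read 'a'  n0⇒n4
[2] read 'a'  n4⇒n4 ·f
[3] read 'c'  n4⇒n1 ·f
[4] read 'c'  n1⇒n2
[5] read 'a'  n2⇒n3  emit P0@[3:5]
[6] read 'a'  n3⇒n4 ·f
[7] read 'a'  n4⇒n4 ·f
[8] read 'a'  n4⇒n4 ·f
[9] read 'b'  n4⇒n5
[10] read 'b'  n5⇒n6
[11] read 'c'  n6⇒n7
[12] read 'a'  n7⇒n8
[13] read 'c'  n8⇒n9  emit P1@[8:13]
[14] read 'c'  n9⇒n2 ·f
[15] read 'a'  n2⇒n3  emit P0@[13:15]
[16] read 'b'  n3⇒n5 ·f
[17] read 'c'  n5⇒n1 ·f
[18] read 'c'  n1⇒n2
[19] read 'c'  n2⇒n2 ·f
[20] read 'a'  n2⇒n3  emit P0@[18:20]
[21] read 'b'  n3⇒n5 ·f
[22] read 'c'  n5⇒n1 ·f
[23] read 'a'  n1⇒n4 ·f
[24] read 'b'  n4⇒n5
[25] read 'b'  n5⇒n6
[26] read 'c'  n6⇒n7
[27] read 'a'  n7⇒n8
[28] read 'c'  n8⇒n9  emit P1@[23:28]
[29] read 'c'  n9⇒n2 ·f
[30] read 'c'  n2⇒n2 ·f
[31] read 'a'  n2⇒n3  emit P0@[29:31]
[32] read 'a'  n3⇒n4 ·f
[33] read 'a'  n4⇒n4 ·f
[34] read 'c'  n4⇒n1 ·f
[35] read 'a'  n1⇒n4 ·f
[36] read 'b'  n4⇒n5
[37] read 'b'  n5⇒n6
[38] read 'c'  n6⇒n7
[39] read 'a'  n7⇒n8
[40] read 'c'  n8⇒n9  emit P1@[35:40]
[41] read 'a'  n9⇒n4 ·f
[42] read 'a'  n4⇒n4 ·f
[43] read 'c'  n4⇒n1 ·f
[44] read 'c'  n1⇒n2
[45] read 'a'  n2⇒n3  emit P0@[43:45]
[46] read 'b'  n3⇒n5 ·f
[47] read 'a'  n5⇒n4 ·f
[48] read 'b'  n4⇒n5
[49] read 'b'  n5⇒n6
[50] read 'c'  n6⇒n7
[51] read 'a'  n7⇒n8
[52] read 'c'  n8⇒n9  emit P1@[47:52]
[53] read 'a'  n9⇒n4 ·f
[54] read 'b'  n4⇒n5
[55] read 'b'  n5⇒n6
[56] read 'c'  n6⇒n7
[57] read 'a'  n7⇒n8
[58] read 'c'  n8⇒n9  emit P1@[53:58]
[59] read 'b'  n9⇒n0 ·f
[60] read 'b'  n0⇒n0
[61] read 'a'  n0⇒n4
[62] read 'b'  n4⇒n5
[63] read 'b'  n5⇒n6
[64] read 'c'  n6⇒n7
[65] read 'a'  n7⇒n8
[66] read 'c'  n8⇒n9  emit P1@[61:66]
[67] read 'a'  n9⇒n4 ·f
[68] read 'a'  n4⇒n4 ·f
[69] read 'b'  n4⇒n5
[70] read 'b'  n5⇒n6
[71] read 'c'  n6⇒n7
[72] read 'a'  n7⇒n8

Matches: [[5,0],[13,1],[15,0],[20,0],[28,1],[31,0],[40,1],[45,0],[52,1],[58,1],[66,1]]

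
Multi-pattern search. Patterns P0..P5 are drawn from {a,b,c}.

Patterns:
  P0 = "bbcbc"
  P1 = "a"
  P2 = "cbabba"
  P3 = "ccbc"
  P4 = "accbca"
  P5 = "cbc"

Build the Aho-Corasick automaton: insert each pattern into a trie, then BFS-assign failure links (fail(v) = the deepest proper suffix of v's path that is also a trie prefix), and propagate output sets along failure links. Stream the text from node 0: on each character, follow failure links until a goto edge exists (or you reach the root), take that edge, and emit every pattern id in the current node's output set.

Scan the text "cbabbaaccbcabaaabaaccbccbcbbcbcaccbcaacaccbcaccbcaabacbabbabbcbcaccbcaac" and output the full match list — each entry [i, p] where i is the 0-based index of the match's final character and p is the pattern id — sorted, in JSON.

Construct AC machine:
Trie (insert patterns):
  0='ε' goto a→6 b→1 c→7
  1='b' goto b→2
  2='bb' goto c→3
  3='bbc' goto b→4
  4='bbcb' goto c→5
  5='bbcbc' goto ·  [P0 ends]
  6='a' goto c→16  [P1 ends]
  7='c' goto b→8 c→13
  8='cb' goto a→9 c→21
  9='cba' goto b→10
  10='cbab' goto b→11
  11='cbabb' goto a→12
  12='cbabba' goto ·  [P2 ends]
  13='cc' goto b→14
  14='ccb' goto c→15
  15='ccbc' goto ·  [P3 ends]
  16='ac' goto c→17
  17='acc' goto b→18
  18='accb' goto c→19
  19='accbc' goto a→20
  20='accbca' goto ·  [P4 ends]
  21='cbc' goto ·  [P5 ends]

BFS fail/out derivation:
  fail(1) 'b': from fail(0)=0 chase 'b': 0 ⇒ 0;  out=∅∪out(0)=∅
  fail(6) 'a': from fail(0)=0 chase 'a': 0 ⇒ 0;  out={1}∪out(0)={1}
  fail(7) 'c': from fail(0)=0 chase 'c': 0 ⇒ 0;  out=∅∪out(0)=∅
  fail(2) 'bb': from fail(1)=0 chase 'b': 0 ⇒ 1;  out=∅∪out(1)=∅
  fail(8) 'cb': from fail(7)=0 chase 'b': 0 ⇒ 1;  out=∅∪out(1)=∅
  fail(13) 'cc': from fail(7)=0 chase 'c': 0 ⇒ 7;  out=∅∪out(7)=∅
  fail(16) 'ac': from fail(6)=0 chase 'c': 0 ⇒ 7;  out=∅∪out(7)=∅
  fail(3) 'bbc': from fail(2)=1 chase 'c': 1→0 ⇒ 7;  out=∅∪out(7)=∅
  fail(9) 'cba': from fail(8)=1 chase 'a': 1→0 ⇒ 6;  out=∅∪out(6)={1}
  fail(14) 'ccb': from fail(13)=7 chase 'b': 7 ⇒ 8;  out=∅∪out(8)=∅
  fail(17) 'acc': from fail(16)=7 chase 'c': 7 ⇒ 13;  out=∅∪out(13)=∅
  fail(21) 'cbc': from fail(8)=1 chase 'c': 1→0 ⇒ 7;  out={5}∪out(7)={5}
  fail(4) 'bbcb': from fail(3)=7 chase 'b': 7 ⇒ 8;  out=∅∪out(8)=∅
  fail(10) 'cbab': from fail(9)=6 chase 'b': 6→0 ⇒ 1;  out=∅∪out(1)=∅
  fail(15) 'ccbc': from fail(14)=8 chase 'c': 8 ⇒ 21;  out={3}∪out(21)={3,5}
  fail(18) 'accb': from fail(17)=13 chase 'b': 13 ⇒ 14;  out=∅∪out(14)=∅
  fail(5) 'bbcbc': from fail(4)=8 chase 'c': 8 ⇒ 21;  out={0}∪out(21)={0,5}
  fail(11) 'cbabb': from fail(10)=1 chase 'b': 1 ⇒ 2;  out=∅∪out(2)=∅
  fail(19) 'accbc': from fail(18)=14 chase 'c': 14 ⇒ 15;  out=∅∪out(15)={3,5}
  fail(12) 'cbabba': from fail(11)=2 chase 'a': 2→1→0 ⇒ 6;  out={2}∪out(6)={1,2}
  fail(20) 'accbca': from fail(19)=15 chase 'a': 15→21→7→0 ⇒ 6;  out={4}∪out(6)={1,4}

Text stream:
i=0 'c': node 0→7
i=1 'b': node 7→8
i=2 'a': node 8→9  ** P1@[2:2]
i=3 'b': node 9→10
i=4 'b': node 10→11
i=5 'a': node 11→12  ** P1@[5:5],P2@[0:5]
i=6 'a': node 12→6 ·f  ** P1@[6:6]
i=7 'c': node 6→16
i=8 'c': node 16→17
i=9 'b': node 17→18
i=10 'c': node 18→19  ** P3@[7:10],P5@[8:10]
i=11 'a': node 19→20  ** P1@[11:11],P4@[6:11]
i=12 'b': node 20→1 ·f
i=13 'a': node 1→6 ·f  ** P1@[13:13]
i=14 'a': node 6→6 ·f  ** P1@[14:14]
i=15 'a': node 6→6 ·f  ** P1@[15:15]
i=16 'b': node 6→1 ·f
i=17 'a': node 1→6 ·f  ** P1@[17:17]
i=18 'a': node 6→6 ·f  ** P1@[18:18]
i=19 'c': node 6→16
i=20 'c': node 16→17
i=21 'b': node 17→18
i=22 'c': node 18→19  ** P3@[19:22],P5@[20:22]
i=23 'c': node 19→13 ·f
i=24 'b': node 13→14
i=25 'c': node 14→15  ** P3@[22:25],P5@[23:25]
i=26 'b': node 15→8 ·f
i=27 'b': node 8→2 ·f
i=28 'c': node 2→3
i=29 'b': node 3→4
i=30 'c': node 4→5  ** P0@[26:30],P5@[28:30]
i=31 'a': node 5→6 ·f  ** P1@[31:31]
i=32 'c': node 6→16
i=33 'c': node 16→17
i=34 'b': node 17→18
i=35 'c': node 18→19  ** P3@[32:35],P5@[33:35]
i=36 'a': node 19→20  ** P1@[36:36],P4@[31:36]
i=37 'a': node 20→6 ·f  ** P1@[37:37]
i=38 'c': node 6→16
i=39 'a': node 16→6 ·f  ** P1@[39:39]
i=40 'c': node 6→16
i=41 'c': node 16→17
i=42 'b': node 17→18
i=43 'c': node 18→19  ** P3@[40:43],P5@[41:43]
i=44 'a': node 19→20  ** P1@[44:44],P4@[39:44]
i=45 'c': node 20→16 ·f
i=46 'c': node 16→17
i=47 'b': node 17→18
i=48 'c': node 18→19  ** P3@[45:48],P5@[46:48]
i=49 'a': node 19→20  ** P1@[49:49],P4@[44:49]
i=50 'a': node 20→6 ·f  ** P1@[50:50]
i=51 'b': node 6→1 ·f
i=52 'a': node 1→6 ·f  ** P1@[52:52]
i=53 'c': node 6→16
i=54 'b': node 16→8 ·f
i=55 'a': node 8→9  ** P1@[55:55]
i=56 'b': node 9→10
i=57 'b': node 10→11
i=58 'a': node 11→12  ** P1@[58:58],P2@[53:58]
i=59 'b': node 12→1 ·f
i=60 'b': node 1→2
i=61 'c': node 2→3
i=62 'b': node 3→4
i=63 'c': node 4→5  ** P0@[59:63],P5@[61:63]
i=64 'a': node 5→6 ·f  ** P1@[64:64]
i=65 'c': node 6→16
i=66 'c': node 16→17
i=67 'b': node 17→18
i=68 'c': node 18→19  ** P3@[65:68],P5@[66:68]
i=69 'a': node 19→20  ** P1@[69:69],P4@[64:69]
i=70 'a': node 20→6 ·f  ** P1@[70:70]
i=71 'c': node 6→16

All matches (sorted): [[2,1],[5,1],[5,2],[6,1],[10,3],[10,5],[11,1],[11,4],[13,1],[14,1],[15,1],[17,1],[18,1],[22,3],[22,5],[25,3],[25,5],[30,0],[30,5],[31,1],[35,3],[35,5],[36,1],[36,4],[37,1],[39,1],[43,3],[43,5],[44,1],[44,4],[48,3],[48,5],[49,1],[49,4],[50,1],[52,1],[55,1],[58,1],[58,2],[63,0],[63,5],[64,1],[68,3],[68,5],[69,1],[69,4],[70,1]]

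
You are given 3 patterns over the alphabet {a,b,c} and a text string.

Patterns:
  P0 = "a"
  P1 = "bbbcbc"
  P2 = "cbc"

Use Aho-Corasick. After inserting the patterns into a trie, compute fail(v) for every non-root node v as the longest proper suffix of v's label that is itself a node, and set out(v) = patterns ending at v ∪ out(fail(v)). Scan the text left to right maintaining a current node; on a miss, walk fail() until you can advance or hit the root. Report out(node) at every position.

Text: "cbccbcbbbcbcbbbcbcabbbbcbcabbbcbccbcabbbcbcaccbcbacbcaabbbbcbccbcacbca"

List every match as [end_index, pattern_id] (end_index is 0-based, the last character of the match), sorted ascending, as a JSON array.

Construct AC machine:
Trie (insert patterns):
  0='ε' goto a→1 b→2 c→8
  1='a' goto ·  ←P0
  2='b' goto b→3
  3='bb' goto b→4
  4='bbb' goto c→5
  5='bbbc' goto b→6
  6='bbbcb' goto c→7
  7='bbbcbc' goto ·  ←P1
  8='c' goto b→9
  9='cb' goto c→10
  10='cbc' goto ·  ←P2

BFS fail/out derivation:
  fail(1) 'a': from fail(0)=0 chase 'a': 0 ⇒ 0;  out={0}∪out(0)={0}
  fail(2) 'b': from fail(0)=0 chase 'b': 0 ⇒ 0;  out=∅∪out(0)=∅
  fail(8) 'c': from fail(0)=0 chase 'c': 0 ⇒ 0;  out=∅∪out(0)=∅
  fail(3) 'bb': from fail(2)=0 chase 'b': 0 ⇒ 2;  out=∅∪out(2)=∅
  fail(9) 'cb': from fail(8)=0 chase 'b': 0 ⇒ 2;  out=∅∪out(2)=∅
  fail(4) 'bbb': from fail(3)=2 chase 'b': 2 ⇒ 3;  out=∅∪out(3)=∅
  fail(10) 'cbc': from fail(9)=2 chase 'c': 2→0 ⇒ 8;  out={2}∪out(8)={2}
  fail(5) 'bbbc': from fail(4)=3 chase 'c': 3→2→0 ⇒ 8;  out=∅∪out(8)=∅
  fail(6) 'bbbcb': from fail(5)=8 chase 'b': 8 ⇒ 9;  out=∅∪out(9)=∅
  fail(7) 'bbbcbc': from fail(6)=9 chase 'c': 9 ⇒ 10;  out={1}∪out(10)={1,2}

Run:
i=0 'c': node 0→8
i=1 'b': node 8→9
i=2 'c': node 9→10  emit P2@[0:2]
i=3 'c': node 10→8 (fail-walked)
i=4 'b': node 8→9
i=5 'c': node 9→10  emit P2@[3:5]
i=6 'b': node 10→9 (fail-walked)
i=7 'b': node 9→3 (fail-walked)
i=8 'b': node 3→4
i=9 'c': node 4→5
i=10 'b': node 5→6
i=11 'c': node 6→7  emit P1@[6:11],P2@[9:11]
i=12 'b': node 7→9 (fail-walked)
i=13 'b': node 9→3 (fail-walked)
i=14 'b': node 3→4
i=15 'c': node 4→5
i=16 'b': node 5→6
i=17 'c': node 6→7  emit P1@[12:17],P2@[15:17]
i=18 'a': node 7→1 (fail-walked)  emit P0@[18:18]
i=19 'b': node 1→2 (fail-walked)
i=20 'b': node 2→3
i=21 'b': node 3→4
i=22 'b': node 4→4 (fail-walked)
i=23 'c': node 4→5
i=24 'b': node 5→6
i=25 'c': node 6→7  emit P1@[20:25],P2@[23:25]
i=26 'a': node 7→1 (fail-walked)  emit P0@[26:26]
i=27 'b': node 1→2 (fail-walked)
i=28 'b': node 2→3
i=29 'b': node 3→4
i=30 'c': node 4→5
i=31 'b': node 5→6
i=32 'c': node 6→7  emit P1@[27:32],P2@[30:32]
i=33 'c': node 7→8 (fail-walked)
i=34 'b': node 8→9
i=35 'c': node 9→10  emit P2@[33:35]
i=36 'a': node 10→1 (fail-walked)  emit P0@[36:36]
i=37 'b': node 1→2 (fail-walked)
i=38 'b': node 2→3
i=39 'b': node 3→4
i=40 'c': node 4→5
i=41 'b': node 5→6
i=42 'c': node 6→7  emit P1@[37:42],P2@[40:42]
i=43 'a': node 7→1 (fail-walked)  emit P0@[43:43]
i=44 'c': node 1→8 (fail-walked)
i=45 'c': node 8→8 (fail-walked)
i=46 'b': node 8→9
i=47 'c': node 9→10  emit P2@[45:47]
i=48 'b': node 10→9 (fail-walked)
i=49 'a': node 9→1 (fail-walked)  emit P0@[49:49]
i=50 'c': node 1→8 (fail-walked)
i=51 'b': node 8→9
i=52 'c': node 9→10  emit P2@[50:52]
i=53 'a': node 10→1 (fail-walked)  emit P0@[53:53]
i=54 'a': node 1→1 (fail-walked)  emit P0@[54:54]
i=55 'b': node 1→2 (fail-walked)
i=56 'b': node 2→3
i=57 'b': node 3→4
i=58 'b': node 4→4 (fail-walked)
i=59 'c': node 4→5
i=60 'b': node 5→6
i=61 'c': node 6→7  emit P1@[56:61],P2@[59:61]
i=62 'c': node 7→8 (fail-walked)
i=63 'b': node 8→9
i=64 'c': node 9→10  emit P2@[62:64]
i=65 'a': node 10→1 (fail-walked)  emit P0@[65:65]
i=66 'c': node 1→8 (fail-walked)
i=67 'b': node 8→9
i=68 'c': node 9→10  emit P2@[66:68]
i=69 'a': node 10→1 (fail-walked)  emit P0@[69:69]

Matches: [[2,2],[5,2],[11,1],[11,2],[17,1],[17,2],[18,0],[25,1],[25,2],[26,0],[32,1],[32,2],[35,2],[36,0],[42,1],[42,2],[43,0],[47,2],[49,0],[52,2],[53,0],[54,0],[61,1],[61,2],[64,2],[65,0],[68,2],[69,0]]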